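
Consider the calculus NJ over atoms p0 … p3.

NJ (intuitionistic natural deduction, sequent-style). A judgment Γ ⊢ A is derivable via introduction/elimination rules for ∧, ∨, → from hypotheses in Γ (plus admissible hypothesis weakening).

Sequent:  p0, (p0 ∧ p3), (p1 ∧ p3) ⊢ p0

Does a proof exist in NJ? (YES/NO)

Proof tree:
[Wk] p0, (p0 ∧ p3), (p1 ∧ p3) ⊢ p0
  [Wk] p0, (p0 ∧ p3) ⊢ p0
    [Ax] p0 ⊢ p0

Result: YES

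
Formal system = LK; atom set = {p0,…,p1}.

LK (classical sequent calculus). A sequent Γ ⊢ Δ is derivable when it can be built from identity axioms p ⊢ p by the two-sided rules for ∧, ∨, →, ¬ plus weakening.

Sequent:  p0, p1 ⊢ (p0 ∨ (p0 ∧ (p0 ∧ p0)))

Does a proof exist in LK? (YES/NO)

Derivation (root first):
[WL] p0, p1 ⊢ (p0 ∨ (p0 ∧ (p0 ∧ p0)))
  [∨R] p0 ⊢ (p0 ∨ (p0 ∧ (p0 ∧ p0)))
    [∧R] p0 ⊢ p0, (p0 ∧ (p0 ∧ p0))
      [WR] p0 ⊢ p0, p0
        [Ax] p0 ⊢ p0
      [∧R] p0 ⊢ (p0 ∧ p0)
        [Ax] p0 ⊢ p0
        [Ax] p0 ⊢ p0

Result: YES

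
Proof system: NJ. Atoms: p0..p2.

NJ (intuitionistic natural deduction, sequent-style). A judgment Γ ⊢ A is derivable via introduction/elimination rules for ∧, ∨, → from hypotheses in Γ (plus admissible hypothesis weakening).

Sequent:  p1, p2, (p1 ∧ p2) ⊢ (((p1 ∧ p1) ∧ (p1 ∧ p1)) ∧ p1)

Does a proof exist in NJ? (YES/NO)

Derivation trace:
[∧I] p1, p2, (p1 ∧ p2) ⊢ (((p1 ∧ p1) ∧ (p1 ∧ p1)) ∧ p1)
  [∧I] p1, p2, (p1 ∧ p2) ⊢ ((p1 ∧ p1) ∧ (p1 ∧ p1))
    [Wk] p1, (p1 ∧ p2) ⊢ (p1 ∧ p1)
      [∧I] p1 ⊢ (p1 ∧ p1)
        [Ax] p1 ⊢ p1
        [Ax] p1 ⊢ p1
    [∧I] p1, p2 ⊢ (p1 ∧ p1)
      [Wk] p1, p2 ⊢ p1
        [Ax] p1 ⊢ p1
      [Ax] p1 ⊢ p1
  [Ax] p1 ⊢ p1

Result: YES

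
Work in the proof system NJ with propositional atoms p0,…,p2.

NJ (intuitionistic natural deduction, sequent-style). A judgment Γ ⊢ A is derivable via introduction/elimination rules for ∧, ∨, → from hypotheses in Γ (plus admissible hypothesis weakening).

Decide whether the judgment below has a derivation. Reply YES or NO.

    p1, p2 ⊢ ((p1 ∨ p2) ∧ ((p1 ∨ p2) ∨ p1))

Proof tree:
[∧I] p1, p2 ⊢ ((p1 ∨ p2) ∧ ((p1 ∨ p2) ∨ p1))
  [Wk] p2, p1 ⊢ (p1 ∨ p2)
    [∨I₂] p2 ⊢ (p1 ∨ p2)
      [Ax] p2 ⊢ p2
  [∨I₁] p2, p1 ⊢ ((p1 ∨ p2) ∨ p1)
    [Wk] p2, p1 ⊢ (p1 ∨ p2)
      [∨I₂] p2 ⊢ (p1 ∨ p2)
        [Ax] p2 ⊢ p2

Result: YES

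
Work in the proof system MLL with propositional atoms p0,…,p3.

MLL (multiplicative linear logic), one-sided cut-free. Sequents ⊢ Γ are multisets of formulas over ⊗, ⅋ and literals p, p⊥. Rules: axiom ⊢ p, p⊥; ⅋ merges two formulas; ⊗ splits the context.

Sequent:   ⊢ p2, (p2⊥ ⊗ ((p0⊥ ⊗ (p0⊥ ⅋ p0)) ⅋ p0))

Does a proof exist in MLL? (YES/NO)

Derivation trace:
[⊗]  ⊢ p2, (p2⊥ ⊗ ((p0⊥ ⊗ (p0⊥ ⅋ p0)) ⅋ p0))
  [Ax]  ⊢ p2, p2⊥
  [⅋]  ⊢ ((p0⊥ ⊗ (p0⊥ ⅋ p0)) ⅋ p0)
    [⊗]  ⊢ p0, (p0⊥ ⊗ (p0⊥ ⅋ p0))
      [Ax]  ⊢ p0, p0⊥
      [⅋]  ⊢ (p0⊥ ⅋ p0)
        [Ax]  ⊢ p0, p0⊥

Result: YES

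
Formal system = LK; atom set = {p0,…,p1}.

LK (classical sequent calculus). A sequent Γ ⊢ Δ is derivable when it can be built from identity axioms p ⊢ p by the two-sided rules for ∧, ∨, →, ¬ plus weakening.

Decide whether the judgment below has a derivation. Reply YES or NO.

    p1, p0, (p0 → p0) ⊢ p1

Derivation (root first):
[→L] p1, p0, (p0 → p0) ⊢ p1
  [Ax] p0 ⊢ p0
  [WL] p1, p0 ⊢ p1
    [Ax] p1 ⊢ p1

Result: YES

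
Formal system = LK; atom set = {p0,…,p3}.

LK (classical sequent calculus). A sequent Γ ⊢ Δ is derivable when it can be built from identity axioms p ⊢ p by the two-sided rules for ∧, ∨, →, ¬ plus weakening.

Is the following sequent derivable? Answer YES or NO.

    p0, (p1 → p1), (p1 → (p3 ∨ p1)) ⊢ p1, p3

Enumerate valuations to refute Γ ⊢ Δ:
  v=0000: Γ:[p0=F, (p1 → p1)=T, (p1 → (p3 ∨ p1))=T] Δ:[p1=F, p3=F] refutes=False
  v=0001: Γ:[p0=F, (p1 → p1)=T, (p1 → (p3 ∨ p1))=T] Δ:[p1=F, p3=T] refutes=False
  v=0010: Γ:[p0=F, (p1 → p1)=T, (p1 → (p3 ∨ p1))=T] Δ:[p1=F, p3=F] refutes=False
  v=0011: Γ:[p0=F, (p1 → p1)=T, (p1 → (p3 ∨ p1))=T] Δ:[p1=F, p3=T] refutes=False
  v=0100: Γ:[p0=F, (p1 → p1)=T, (p1 → (p3 ∨ p1))=T] Δ:[p1=T, p3=F] refutes=False
  v=0101: Γ:[p0=F, (p1 → p1)=T, (p1 → (p3 ∨ p1))=T] Δ:[p1=T, p3=T] refutes=False
  v=0110: Γ:[p0=F, (p1 → p1)=T, (p1 → (p3 ∨ p1))=T] Δ:[p1=T, p3=F] refutes=False
  v=0111: Γ:[p0=F, (p1 → p1)=T, (p1 → (p3 ∨ p1))=T] Δ:[p1=T, p3=T] refutes=False
  v=1000: Γ:[p0=T, (p1 → p1)=T, (p1 → (p3 ∨ p1))=T] Δ:[p1=F, p3=F] refutes=True  ← countermodel

Result: NO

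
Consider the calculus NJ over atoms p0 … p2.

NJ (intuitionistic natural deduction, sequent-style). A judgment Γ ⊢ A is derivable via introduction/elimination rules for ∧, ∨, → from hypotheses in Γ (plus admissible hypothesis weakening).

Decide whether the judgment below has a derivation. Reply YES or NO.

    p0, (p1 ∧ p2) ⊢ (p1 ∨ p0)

Derivation trace:
[Wk] p0, (p1 ∧ p2) ⊢ (p1 ∨ p0)
  [∨I₂] p0 ⊢ (p1 ∨ p0)
    [Ax] p0 ⊢ p0

Result: YES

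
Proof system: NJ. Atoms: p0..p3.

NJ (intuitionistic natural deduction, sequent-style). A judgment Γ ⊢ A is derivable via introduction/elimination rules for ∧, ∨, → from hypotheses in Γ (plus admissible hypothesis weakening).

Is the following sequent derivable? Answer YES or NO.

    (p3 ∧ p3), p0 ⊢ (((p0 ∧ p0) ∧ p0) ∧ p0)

Derivation (root first):
[∧I] (p3 ∧ p3), p0 ⊢ (((p0 ∧ p0) ∧ p0) ∧ p0)
  [∧I] p0 ⊢ ((p0 ∧ p0) ∧ p0)
    [∧I] p0 ⊢ (p0 ∧ p0)
      [Ax] p0 ⊢ p0
      [Ax] p0 ⊢ p0
    [Ax] p0 ⊢ p0
  [Wk] p0, (p3 ∧ p3) ⊢ p0
    [Ax] p0 ⊢ p0

Result: YES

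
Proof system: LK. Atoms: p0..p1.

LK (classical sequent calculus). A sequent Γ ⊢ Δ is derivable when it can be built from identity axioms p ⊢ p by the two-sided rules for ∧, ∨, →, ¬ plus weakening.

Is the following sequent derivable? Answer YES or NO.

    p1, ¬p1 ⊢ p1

Derivation trace:
[¬L] p1, ¬p1 ⊢ p1
  [WR] p1 ⊢ p1, p1
    [Ax] p1 ⊢ p1

Result: YES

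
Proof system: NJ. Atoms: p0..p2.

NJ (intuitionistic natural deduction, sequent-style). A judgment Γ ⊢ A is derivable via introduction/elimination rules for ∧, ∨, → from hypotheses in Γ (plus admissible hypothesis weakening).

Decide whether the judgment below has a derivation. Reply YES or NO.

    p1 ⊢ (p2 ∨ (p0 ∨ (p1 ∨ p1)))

Proof tree:
[∨I₂] p1 ⊢ (p2 ∨ (p0 ∨ (p1 ∨ p1)))
  [∨I₂] p1 ⊢ (p0 ∨ (p1 ∨ p1))
    [∨I₁] p1 ⊢ (p1 ∨ p1)
      [Ax] p1 ⊢ p1

Result: YES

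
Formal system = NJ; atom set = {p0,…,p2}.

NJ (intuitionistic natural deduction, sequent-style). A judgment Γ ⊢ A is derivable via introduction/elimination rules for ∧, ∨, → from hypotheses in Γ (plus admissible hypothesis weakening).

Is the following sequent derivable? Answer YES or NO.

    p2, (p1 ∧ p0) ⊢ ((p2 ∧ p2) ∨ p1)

Derivation (root first):
[∨I₁] p2, (p1 ∧ p0) ⊢ ((p2 ∧ p2) ∨ p1)
  [Wk] p2, (p1 ∧ p0) ⊢ (p2 ∧ p2)
    [∧I] p2 ⊢ (p2 ∧ p2)
      [Ax] p2 ⊢ p2
      [Ax] p2 ⊢ p2

Result: YES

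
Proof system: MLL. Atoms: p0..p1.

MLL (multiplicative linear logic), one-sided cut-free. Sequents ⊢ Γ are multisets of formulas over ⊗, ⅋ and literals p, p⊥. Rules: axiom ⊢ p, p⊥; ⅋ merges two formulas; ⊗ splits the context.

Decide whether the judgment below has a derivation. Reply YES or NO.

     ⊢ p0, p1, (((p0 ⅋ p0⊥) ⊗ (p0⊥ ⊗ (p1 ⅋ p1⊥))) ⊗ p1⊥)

Derivation trace:
[⊗]  ⊢ p0, p1, (((p0 ⅋ p0⊥) ⊗ (p0⊥ ⊗ (p1 ⅋ p1⊥))) ⊗ p1⊥)
  [⊗]  ⊢ p0, ((p0 ⅋ p0⊥) ⊗ (p0⊥ ⊗ (p1 ⅋ p1⊥)))
    [⅋]  ⊢ (p0 ⅋ p0⊥)
      [Ax]  ⊢ p0, p0⊥
    [⊗]  ⊢ p0, (p0⊥ ⊗ (p1 ⅋ p1⊥))
      [Ax]  ⊢ p0, p0⊥
      [⅋]  ⊢ (p1 ⅋ p1⊥)
        [Ax]  ⊢ p1, p1⊥
  [Ax]  ⊢ p1, p1⊥

Result: YES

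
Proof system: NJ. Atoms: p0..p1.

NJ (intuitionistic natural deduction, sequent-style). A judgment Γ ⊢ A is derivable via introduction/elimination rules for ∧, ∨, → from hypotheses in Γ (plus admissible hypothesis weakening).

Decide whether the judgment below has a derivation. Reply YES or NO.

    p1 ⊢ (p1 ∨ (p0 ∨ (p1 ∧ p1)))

Derivation trace:
[∨I₂] p1 ⊢ (p1 ∨ (p0 ∨ (p1 ∧ p1)))
  [∨I₂] p1 ⊢ (p0 ∨ (p1 ∧ p1))
    [∧I] p1 ⊢ (p1 ∧ p1)
      [Ax] p1 ⊢ p1
      [Ax] p1 ⊢ p1

Result: YES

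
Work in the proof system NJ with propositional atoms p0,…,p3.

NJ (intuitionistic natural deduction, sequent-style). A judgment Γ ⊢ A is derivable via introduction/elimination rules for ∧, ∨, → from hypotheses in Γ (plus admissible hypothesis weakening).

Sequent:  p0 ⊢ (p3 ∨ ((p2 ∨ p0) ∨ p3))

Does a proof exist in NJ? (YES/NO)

Proof tree:
[∨I₂] p0 ⊢ (p3 ∨ ((p2 ∨ p0) ∨ p3))
  [∨I₁] p0 ⊢ ((p2 ∨ p0) ∨ p3)
    [∨I₂] p0 ⊢ (p2 ∨ p0)
      [Ax] p0 ⊢ p0

Result: YES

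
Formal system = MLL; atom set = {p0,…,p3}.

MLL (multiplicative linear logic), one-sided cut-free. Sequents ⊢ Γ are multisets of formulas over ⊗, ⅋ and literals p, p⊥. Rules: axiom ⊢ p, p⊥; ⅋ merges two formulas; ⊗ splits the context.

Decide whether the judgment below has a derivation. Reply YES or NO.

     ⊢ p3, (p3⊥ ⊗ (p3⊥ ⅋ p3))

Derivation (root first):
[⊗]  ⊢ p3, (p3⊥ ⊗ (p3⊥ ⅋ p3))
  [Ax]  ⊢ p3, p3⊥
  [⅋]  ⊢ (p3⊥ ⅋ p3)
    [Ax]  ⊢ p3, p3⊥

Result: YES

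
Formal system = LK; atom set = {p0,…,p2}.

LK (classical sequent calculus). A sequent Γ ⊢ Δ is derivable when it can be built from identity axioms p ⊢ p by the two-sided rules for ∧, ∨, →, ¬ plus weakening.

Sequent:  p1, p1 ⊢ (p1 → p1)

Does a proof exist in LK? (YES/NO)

Derivation trace:
[WL] p1, p1 ⊢ (p1 → p1)
  [→R] p1 ⊢ (p1 → p1)
    [WL] p1, p1 ⊢ p1
      [Ax] p1 ⊢ p1

Result: YES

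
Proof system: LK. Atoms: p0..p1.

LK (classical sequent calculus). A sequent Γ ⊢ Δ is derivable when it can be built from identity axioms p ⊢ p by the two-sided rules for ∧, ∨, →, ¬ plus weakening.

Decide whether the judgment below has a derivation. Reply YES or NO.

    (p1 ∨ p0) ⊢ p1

Search for a countermodel by truth-table:
  v=00: Γ:[(p1 ∨ p0)=F] Δ:[p1=F] refutes=False
  v=01: Γ:[(p1 ∨ p0)=T] Δ:[p1=T] refutes=False
  v=10: Γ:[(p1 ∨ p0)=T] Δ:[p1=F] refutes=True  ← countermodel

Result: NO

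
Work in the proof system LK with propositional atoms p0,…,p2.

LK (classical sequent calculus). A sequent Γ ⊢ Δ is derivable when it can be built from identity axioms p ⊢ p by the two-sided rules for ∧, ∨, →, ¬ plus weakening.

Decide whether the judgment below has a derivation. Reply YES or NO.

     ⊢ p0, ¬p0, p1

Proof tree:
[WR]  ⊢ p0, ¬p0, p1
  [¬R]  ⊢ p0, ¬p0
    [Ax] p0 ⊢ p0

Result: YES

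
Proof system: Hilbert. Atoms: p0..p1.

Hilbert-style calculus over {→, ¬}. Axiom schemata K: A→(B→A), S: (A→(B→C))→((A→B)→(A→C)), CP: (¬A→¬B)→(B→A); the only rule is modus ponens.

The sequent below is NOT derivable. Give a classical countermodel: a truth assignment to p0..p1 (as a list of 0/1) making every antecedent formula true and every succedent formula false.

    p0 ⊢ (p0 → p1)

Truth-table refutation:
  v=00: Γ:[p0=F] Δ:[(p0 → p1)=T] refutes=False
  v=01: Γ:[p0=F] Δ:[(p0 → p1)=T] refutes=False
  v=10: Γ:[p0=T] Δ:[(p0 → p1)=F] refutes=True  ← countermodel

Result: [1, 0]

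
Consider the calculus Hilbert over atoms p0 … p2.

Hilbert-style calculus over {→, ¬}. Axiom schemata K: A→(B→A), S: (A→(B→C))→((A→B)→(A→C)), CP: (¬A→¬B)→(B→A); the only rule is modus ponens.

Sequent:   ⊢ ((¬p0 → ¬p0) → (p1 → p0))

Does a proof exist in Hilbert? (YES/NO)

Truth-table refutation:
  v=000: Γ:[] Δ:[((¬p0 → ¬p0) → (p1 → p0))=T] refutes=False
  v=001: Γ:[] Δ:[((¬p0 → ¬p0) → (p1 → p0))=T] refutes=False
  v=010: Γ:[] Δ:[((¬p0 → ¬p0) → (p1 → p0))=F] refutes=True  ← countermodel

Result: NO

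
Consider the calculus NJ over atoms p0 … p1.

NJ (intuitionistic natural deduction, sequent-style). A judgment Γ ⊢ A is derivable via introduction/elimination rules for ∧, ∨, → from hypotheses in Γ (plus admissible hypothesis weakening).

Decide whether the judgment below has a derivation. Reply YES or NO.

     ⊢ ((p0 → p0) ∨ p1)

Proof tree:
[∨I₁]  ⊢ ((p0 → p0) ∨ p1)
  [→I]  ⊢ (p0 → p0)
    [Ax] p0 ⊢ p0

Result: YES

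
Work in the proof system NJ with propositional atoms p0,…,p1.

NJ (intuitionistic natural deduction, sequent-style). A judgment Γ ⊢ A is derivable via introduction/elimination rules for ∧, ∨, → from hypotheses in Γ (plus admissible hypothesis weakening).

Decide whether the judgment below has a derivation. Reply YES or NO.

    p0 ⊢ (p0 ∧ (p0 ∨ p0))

Derivation (root first):
[∧I] p0 ⊢ (p0 ∧ (p0 ∨ p0))
  [Ax] p0 ⊢ p0
  [∨I₂] p0 ⊢ (p0 ∨ p0)
    [Ax] p0 ⊢ p0

Result: YES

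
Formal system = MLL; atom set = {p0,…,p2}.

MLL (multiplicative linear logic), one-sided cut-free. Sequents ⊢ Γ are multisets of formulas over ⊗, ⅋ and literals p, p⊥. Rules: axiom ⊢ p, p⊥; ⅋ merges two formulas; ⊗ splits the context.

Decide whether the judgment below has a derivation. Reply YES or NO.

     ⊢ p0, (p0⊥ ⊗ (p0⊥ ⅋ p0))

Derivation (root first):
[⊗]  ⊢ p0, (p0⊥ ⊗ (p0⊥ ⅋ p0))
  [Ax]  ⊢ p0, p0⊥
  [⅋]  ⊢ (p0⊥ ⅋ p0)
    [Ax]  ⊢ p0, p0⊥

Result: YES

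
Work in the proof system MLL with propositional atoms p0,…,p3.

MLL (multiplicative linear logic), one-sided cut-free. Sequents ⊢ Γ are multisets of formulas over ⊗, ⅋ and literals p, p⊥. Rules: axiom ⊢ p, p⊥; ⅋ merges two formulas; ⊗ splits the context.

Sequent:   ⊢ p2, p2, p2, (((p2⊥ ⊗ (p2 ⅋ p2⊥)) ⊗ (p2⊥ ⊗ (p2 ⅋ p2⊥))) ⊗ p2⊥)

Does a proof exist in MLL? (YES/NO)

Derivation (root first):
[⊗]  ⊢ p2, p2, p2, (((p2⊥ ⊗ (p2 ⅋ p2⊥)) ⊗ (p2⊥ ⊗ (p2 ⅋ p2⊥))) ⊗ p2⊥)
  [⊗]  ⊢ p2, p2, ((p2⊥ ⊗ (p2 ⅋ p2⊥)) ⊗ (p2⊥ ⊗ (p2 ⅋ p2⊥)))
    [⊗]  ⊢ p2, (p2⊥ ⊗ (p2 ⅋ p2⊥))
      [Ax]  ⊢ p2, p2⊥
      [⅋]  ⊢ (p2 ⅋ p2⊥)
        [Ax]  ⊢ p2, p2⊥
    [⊗]  ⊢ p2, (p2⊥ ⊗ (p2 ⅋ p2⊥))
      [Ax]  ⊢ p2, p2⊥
      [⅋]  ⊢ (p2 ⅋ p2⊥)
        [Ax]  ⊢ p2, p2⊥
  [Ax]  ⊢ p2, p2⊥

Result: YES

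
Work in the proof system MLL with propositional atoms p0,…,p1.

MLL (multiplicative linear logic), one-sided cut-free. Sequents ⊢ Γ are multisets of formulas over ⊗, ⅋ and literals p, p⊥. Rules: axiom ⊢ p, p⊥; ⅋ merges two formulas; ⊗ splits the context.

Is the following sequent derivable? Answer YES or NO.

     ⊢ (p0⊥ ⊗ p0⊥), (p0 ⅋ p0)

Derivation (root first):
[⅋]  ⊢ (p0⊥ ⊗ p0⊥), (p0 ⅋ p0)
  [⊗]  ⊢ p0, p0, (p0⊥ ⊗ p0⊥)
    [Ax]  ⊢ p0, p0⊥
    [Ax]  ⊢ p0, p0⊥

Result: YES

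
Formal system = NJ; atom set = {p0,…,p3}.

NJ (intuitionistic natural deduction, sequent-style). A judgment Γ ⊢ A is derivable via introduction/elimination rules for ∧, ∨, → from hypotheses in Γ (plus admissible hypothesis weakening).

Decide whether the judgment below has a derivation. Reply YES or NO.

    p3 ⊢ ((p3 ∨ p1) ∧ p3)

Derivation (root first):
[∧I] p3 ⊢ ((p3 ∨ p1) ∧ p3)
  [∨I₁] p3 ⊢ (p3 ∨ p1)
    [Ax] p3 ⊢ p3
  [Ax] p3 ⊢ p3

Result: YES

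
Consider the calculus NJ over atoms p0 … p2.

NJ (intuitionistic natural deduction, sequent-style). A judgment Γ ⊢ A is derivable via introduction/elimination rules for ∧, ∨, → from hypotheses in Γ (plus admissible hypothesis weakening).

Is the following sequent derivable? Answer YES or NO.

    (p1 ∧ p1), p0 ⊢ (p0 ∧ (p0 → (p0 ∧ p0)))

Proof tree:
[∧I] (p1 ∧ p1), p0 ⊢ (p0 ∧ (p0 → (p0 ∧ p0)))
  [Ax] p0 ⊢ p0
  [Wk] (p1 ∧ p1) ⊢ (p0 → (p0 ∧ p0))
    [→I]  ⊢ (p0 → (p0 ∧ p0))
      [∧I] p0 ⊢ (p0 ∧ p0)
        [Ax] p0 ⊢ p0
        [Ax] p0 ⊢ p0

Result: YES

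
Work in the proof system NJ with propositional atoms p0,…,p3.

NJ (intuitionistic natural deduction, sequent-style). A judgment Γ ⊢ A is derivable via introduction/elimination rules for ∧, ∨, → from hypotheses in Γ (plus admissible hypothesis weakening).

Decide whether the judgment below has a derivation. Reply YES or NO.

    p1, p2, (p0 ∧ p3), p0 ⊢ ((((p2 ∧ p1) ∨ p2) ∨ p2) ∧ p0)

Derivation (root first):
[∧I] p1, p2, (p0 ∧ p3), p0 ⊢ ((((p2 ∧ p1) ∨ p2) ∨ p2) ∧ p0)
  [∨I₁] p1, p2 ⊢ (((p2 ∧ p1) ∨ p2) ∨ p2)
    [∨I₁] p1, p2 ⊢ ((p2 ∧ p1) ∨ p2)
      [∧I] p1, p2 ⊢ (p2 ∧ p1)
        [Ax] p2 ⊢ p2
        [Ax] p1 ⊢ p1
  [Wk] p0, (p0 ∧ p3) ⊢ p0
    [Ax] p0 ⊢ p0

Result: YES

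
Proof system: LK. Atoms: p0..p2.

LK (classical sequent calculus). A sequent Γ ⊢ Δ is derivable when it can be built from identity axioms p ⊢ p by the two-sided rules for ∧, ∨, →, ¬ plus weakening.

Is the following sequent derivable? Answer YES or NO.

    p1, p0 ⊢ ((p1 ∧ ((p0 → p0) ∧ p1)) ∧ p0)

Proof tree:
[∧R] p1, p0 ⊢ ((p1 ∧ ((p0 → p0) ∧ p1)) ∧ p0)
  [∧R] p1 ⊢ (p1 ∧ ((p0 → p0) ∧ p1))
    [Ax] p1 ⊢ p1
    [∧R] p1 ⊢ ((p0 → p0) ∧ p1)
      [→R]  ⊢ (p0 → p0)
        [Ax] p0 ⊢ p0
      [Ax] p1 ⊢ p1
  [Ax] p0 ⊢ p0

Result: YES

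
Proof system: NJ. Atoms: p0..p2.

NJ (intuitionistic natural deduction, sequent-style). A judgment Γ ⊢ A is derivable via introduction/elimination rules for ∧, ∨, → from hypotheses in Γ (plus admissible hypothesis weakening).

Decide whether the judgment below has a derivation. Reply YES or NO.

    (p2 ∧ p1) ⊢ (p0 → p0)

Proof tree:
[Wk] (p2 ∧ p1) ⊢ (p0 → p0)
  [→I]  ⊢ (p0 → p0)
    [Ax] p0 ⊢ p0

Result: YES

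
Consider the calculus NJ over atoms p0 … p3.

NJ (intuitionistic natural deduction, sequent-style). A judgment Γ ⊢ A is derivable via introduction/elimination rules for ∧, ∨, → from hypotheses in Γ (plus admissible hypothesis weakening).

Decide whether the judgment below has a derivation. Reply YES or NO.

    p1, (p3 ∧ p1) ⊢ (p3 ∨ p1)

Proof tree:
[Wk] p1, (p3 ∧ p1) ⊢ (p3 ∨ p1)
  [∨I₂] p1 ⊢ (p3 ∨ p1)
    [Ax] p1 ⊢ p1

Result: YES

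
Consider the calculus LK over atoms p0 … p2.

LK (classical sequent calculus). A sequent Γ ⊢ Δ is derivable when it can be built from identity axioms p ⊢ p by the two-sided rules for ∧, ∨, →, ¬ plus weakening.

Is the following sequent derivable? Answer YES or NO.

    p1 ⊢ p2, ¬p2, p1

Derivation trace:
[WR] p1 ⊢ p2, ¬p2, p1
  [WL] p1 ⊢ p2, ¬p2
    [¬R]  ⊢ p2, ¬p2
      [Ax] p2 ⊢ p2

Result: YES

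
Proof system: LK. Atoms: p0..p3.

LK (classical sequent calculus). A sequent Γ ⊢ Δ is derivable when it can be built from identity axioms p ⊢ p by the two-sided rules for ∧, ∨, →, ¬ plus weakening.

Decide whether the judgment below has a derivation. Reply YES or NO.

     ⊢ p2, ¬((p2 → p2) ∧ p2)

Derivation trace:
[¬R]  ⊢ p2, ¬((p2 → p2) ∧ p2)
  [∧L] ((p2 → p2) ∧ p2) ⊢ p2
    [→L] p2, (p2 → p2) ⊢ p2
      [Ax] p2 ⊢ p2
      [Ax] p2 ⊢ p2

Result: YES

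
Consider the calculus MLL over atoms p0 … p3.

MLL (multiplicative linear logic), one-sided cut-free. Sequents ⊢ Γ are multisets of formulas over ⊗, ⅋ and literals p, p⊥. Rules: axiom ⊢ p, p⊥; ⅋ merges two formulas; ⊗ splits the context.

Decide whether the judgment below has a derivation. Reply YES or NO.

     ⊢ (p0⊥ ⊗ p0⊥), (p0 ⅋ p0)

Derivation (root first):
[⅋]  ⊢ (p0⊥ ⊗ p0⊥), (p0 ⅋ p0)
  [⊗]  ⊢ p0, p0, (p0⊥ ⊗ p0⊥)
    [Ax]  ⊢ p0, p0⊥
    [Ax]  ⊢ p0, p0⊥

Result: YES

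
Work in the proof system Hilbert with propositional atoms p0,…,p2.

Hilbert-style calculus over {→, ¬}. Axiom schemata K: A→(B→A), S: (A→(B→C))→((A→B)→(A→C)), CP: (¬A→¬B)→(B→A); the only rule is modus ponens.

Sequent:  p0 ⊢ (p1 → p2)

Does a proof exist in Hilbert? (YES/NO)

Enumerate valuations to refute Γ ⊢ Δ:
  v=000: Γ:[p0=F] Δ:[(p1 → p2)=T] refutes=False
  v=001: Γ:[p0=F] Δ:[(p1 → p2)=T] refutes=False
  v=010: Γ:[p0=F] Δ:[(p1 → p2)=F] refutes=False
  v=011: Γ:[p0=F] Δ:[(p1 → p2)=T] refutes=False
  v=100: Γ:[p0=T] Δ:[(p1 → p2)=T] refutes=False
  v=101: Γ:[p0=T] Δ:[(p1 → p2)=T] refutes=False
  v=110: Γ:[p0=T] Δ:[(p1 → p2)=F] refutes=True  ← countermodel

Result: NO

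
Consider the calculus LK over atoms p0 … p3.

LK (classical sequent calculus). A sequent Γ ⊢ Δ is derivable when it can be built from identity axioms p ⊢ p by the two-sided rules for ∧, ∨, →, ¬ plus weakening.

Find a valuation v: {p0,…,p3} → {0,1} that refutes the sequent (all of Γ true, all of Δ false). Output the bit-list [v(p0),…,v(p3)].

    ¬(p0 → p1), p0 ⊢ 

Search for a countermodel by truth-table:
  v=0000: Γ:[¬(p0 → p1)=F, p0=F] Δ:[] refutes=False
  v=0001: Γ:[¬(p0 → p1)=F, p0=F] Δ:[] refutes=False
  v=0010: Γ:[¬(p0 → p1)=F, p0=F] Δ:[] refutes=False
  v=0011: Γ:[¬(p0 → p1)=F, p0=F] Δ:[] refutes=False
  v=0100: Γ:[¬(p0 → p1)=F, p0=F] Δ:[] refutes=False
  v=0101: Γ:[¬(p0 → p1)=F, p0=F] Δ:[] refutes=False
  v=0110: Γ:[¬(p0 → p1)=F, p0=F] Δ:[] refutes=False
  v=0111: Γ:[¬(p0 → p1)=F, p0=F] Δ:[] refutes=False
  v=1000: Γ:[¬(p0 → p1)=T, p0=T] Δ:[] refutes=True  ← countermodel

Result: [1, 0, 0, 0]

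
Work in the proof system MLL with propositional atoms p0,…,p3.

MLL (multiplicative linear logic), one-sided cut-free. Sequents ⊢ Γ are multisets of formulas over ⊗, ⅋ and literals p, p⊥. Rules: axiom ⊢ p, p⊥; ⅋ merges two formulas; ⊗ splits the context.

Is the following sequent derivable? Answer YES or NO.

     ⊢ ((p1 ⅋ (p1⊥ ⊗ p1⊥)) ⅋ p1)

Proof tree:
[⅋]  ⊢ ((p1 ⅋ (p1⊥ ⊗ p1⊥)) ⅋ p1)
  [⅋]  ⊢ p1, (p1 ⅋ (p1⊥ ⊗ p1⊥))
    [⊗]  ⊢ p1, p1, (p1⊥ ⊗ p1⊥)
      [Ax]  ⊢ p1, p1⊥
      [Ax]  ⊢ p1, p1⊥

Result: YES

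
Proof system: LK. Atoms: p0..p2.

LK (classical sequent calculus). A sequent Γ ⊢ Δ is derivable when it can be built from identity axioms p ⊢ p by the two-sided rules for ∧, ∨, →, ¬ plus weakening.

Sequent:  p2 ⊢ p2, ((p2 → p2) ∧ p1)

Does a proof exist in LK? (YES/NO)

Derivation trace:
[∧R] p2 ⊢ p2, ((p2 → p2) ∧ p1)
  [→R]  ⊢ (p2 → p2)
    [Ax] p2 ⊢ p2
  [WR] p2 ⊢ p2, p1
    [Ax] p2 ⊢ p2

Result: YES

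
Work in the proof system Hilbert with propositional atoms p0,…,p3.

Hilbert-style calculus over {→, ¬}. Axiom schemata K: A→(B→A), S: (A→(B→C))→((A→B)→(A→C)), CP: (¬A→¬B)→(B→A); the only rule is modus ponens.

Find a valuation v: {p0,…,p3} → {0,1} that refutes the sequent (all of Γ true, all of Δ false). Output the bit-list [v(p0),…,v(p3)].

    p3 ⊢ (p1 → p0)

Truth-table refutation:
  v=0000: Γ:[p3=F] Δ:[(p1 → p0)=T] refutes=False
  v=0001: Γ:[p3=T] Δ:[(p1 → p0)=T] refutes=False
  v=0010: Γ:[p3=F] Δ:[(p1 → p0)=T] refutes=False
  v=0011: Γ:[p3=T] Δ:[(p1 → p0)=T] refutes=False
  v=0100: Γ:[p3=F] Δ:[(p1 → p0)=F] refutes=False
  v=0101: Γ:[p3=T] Δ:[(p1 → p0)=F] refutes=True  ← countermodel

Result: [0, 1, 0, 1]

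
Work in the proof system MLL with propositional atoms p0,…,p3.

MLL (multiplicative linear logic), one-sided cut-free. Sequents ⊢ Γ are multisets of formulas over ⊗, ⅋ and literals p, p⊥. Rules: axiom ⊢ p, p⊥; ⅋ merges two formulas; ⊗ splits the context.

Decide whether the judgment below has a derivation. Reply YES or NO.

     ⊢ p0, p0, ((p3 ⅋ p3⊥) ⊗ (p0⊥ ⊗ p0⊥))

Derivation trace:
[⊗]  ⊢ p0, p0, ((p3 ⅋ p3⊥) ⊗ (p0⊥ ⊗ p0⊥))
  [⅋]  ⊢ (p3 ⅋ p3⊥)
    [Ax]  ⊢ p3, p3⊥
  [⊗]  ⊢ p0, p0, (p0⊥ ⊗ p0⊥)
    [Ax]  ⊢ p0, p0⊥
    [Ax]  ⊢ p0, p0⊥

Result: YES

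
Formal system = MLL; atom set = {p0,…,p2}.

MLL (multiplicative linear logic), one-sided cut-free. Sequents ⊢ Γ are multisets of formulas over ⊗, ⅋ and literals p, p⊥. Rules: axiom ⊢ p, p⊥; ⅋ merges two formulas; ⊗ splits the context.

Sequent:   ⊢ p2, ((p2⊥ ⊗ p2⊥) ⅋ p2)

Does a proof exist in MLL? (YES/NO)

Proof tree:
[⅋]  ⊢ p2, ((p2⊥ ⊗ p2⊥) ⅋ p2)
  [⊗]  ⊢ p2, p2, (p2⊥ ⊗ p2⊥)
    [Ax]  ⊢ p2, p2⊥
    [Ax]  ⊢ p2, p2⊥

Result: YES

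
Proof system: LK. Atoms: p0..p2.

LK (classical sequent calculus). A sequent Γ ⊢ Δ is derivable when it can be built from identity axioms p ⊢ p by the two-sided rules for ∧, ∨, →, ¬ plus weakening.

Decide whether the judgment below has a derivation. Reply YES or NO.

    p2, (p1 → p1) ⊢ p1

Enumerate valuations to refute Γ ⊢ Δ:
  v=000: Γ:[p2=F, (p1 → p1)=T] Δ:[p1=F] refutes=False
  v=001: Γ:[p2=T, (p1 → p1)=T] Δ:[p1=F] refutes=True  ← countermodel

Result: NO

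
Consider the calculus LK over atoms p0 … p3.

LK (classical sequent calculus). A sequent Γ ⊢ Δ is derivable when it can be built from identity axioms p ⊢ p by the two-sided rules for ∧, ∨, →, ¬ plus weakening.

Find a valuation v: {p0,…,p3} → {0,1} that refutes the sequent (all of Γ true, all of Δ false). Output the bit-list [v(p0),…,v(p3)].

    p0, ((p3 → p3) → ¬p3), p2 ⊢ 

Search for a countermodel by truth-table:
  v=0000: Γ:[p0=F, ((p3 → p3) → ¬p3)=T, p2=F] Δ:[] refutes=False
  v=0001: Γ:[p0=F, ((p3 → p3) → ¬p3)=F, p2=F] Δ:[] refutes=False
  v=0010: Γ:[p0=F, ((p3 → p3) → ¬p3)=T, p2=T] Δ:[] refutes=False
  v=0011: Γ:[p0=F, ((p3 → p3) → ¬p3)=F, p2=T] Δ:[] refutes=False
  v=0100: Γ:[p0=F, ((p3 → p3) → ¬p3)=T, p2=F] Δ:[] refutes=False
  v=0101: Γ:[p0=F, ((p3 → p3) → ¬p3)=F, p2=F] Δ:[] refutes=False
  v=0110: Γ:[p0=F, ((p3 → p3) → ¬p3)=T, p2=T] Δ:[] refutes=False
  v=0111: Γ:[p0=F, ((p3 → p3) → ¬p3)=F, p2=T] Δ:[] refutes=False
  v=1000: Γ:[p0=T, ((p3 → p3) → ¬p3)=T, p2=F] Δ:[] refutes=False
  v=1001: Γ:[p0=T, ((p3 → p3) → ¬p3)=F, p2=F] Δ:[] refutes=False
  v=1010: Γ:[p0=T, ((p3 → p3) → ¬p3)=T, p2=T] Δ:[] refutes=True  ← countermodel

Result: [1, 0, 1, 0]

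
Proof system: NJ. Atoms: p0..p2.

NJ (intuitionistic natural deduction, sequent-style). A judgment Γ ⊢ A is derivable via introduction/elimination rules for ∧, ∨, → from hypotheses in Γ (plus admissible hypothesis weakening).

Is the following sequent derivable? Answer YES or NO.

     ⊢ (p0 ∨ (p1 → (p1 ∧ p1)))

Derivation trace:
[∨I₂]  ⊢ (p0 ∨ (p1 → (p1 ∧ p1)))
  [→I]  ⊢ (p1 → (p1 ∧ p1))
    [∧I] p1 ⊢ (p1 ∧ p1)
      [Ax] p1 ⊢ p1
      [Ax] p1 ⊢ p1

Result: YES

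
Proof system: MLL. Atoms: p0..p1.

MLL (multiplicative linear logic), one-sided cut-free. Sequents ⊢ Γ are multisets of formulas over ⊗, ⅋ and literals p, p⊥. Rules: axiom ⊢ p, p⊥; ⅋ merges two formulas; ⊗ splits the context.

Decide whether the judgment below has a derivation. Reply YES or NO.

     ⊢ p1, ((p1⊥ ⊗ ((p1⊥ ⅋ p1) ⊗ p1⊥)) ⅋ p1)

Derivation trace:
[⅋]  ⊢ p1, ((p1⊥ ⊗ ((p1⊥ ⅋ p1) ⊗ p1⊥)) ⅋ p1)
  [⊗]  ⊢ p1, p1, (p1⊥ ⊗ ((p1⊥ ⅋ p1) ⊗ p1⊥))
    [Ax]  ⊢ p1, p1⊥
    [⊗]  ⊢ p1, ((p1⊥ ⅋ p1) ⊗ p1⊥)
      [⅋]  ⊢ (p1⊥ ⅋ p1)
        [Ax]  ⊢ p1, p1⊥
      [Ax]  ⊢ p1, p1⊥

Result: YES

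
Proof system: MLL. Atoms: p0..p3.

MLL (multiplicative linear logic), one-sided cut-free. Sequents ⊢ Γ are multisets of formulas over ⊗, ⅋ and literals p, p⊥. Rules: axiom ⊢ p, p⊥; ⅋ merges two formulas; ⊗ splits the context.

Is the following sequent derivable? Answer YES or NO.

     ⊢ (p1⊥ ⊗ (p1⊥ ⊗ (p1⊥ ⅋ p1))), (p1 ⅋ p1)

Derivation trace:
[⅋]  ⊢ (p1⊥ ⊗ (p1⊥ ⊗ (p1⊥ ⅋ p1))), (p1 ⅋ p1)
  [⊗]  ⊢ p1, p1, (p1⊥ ⊗ (p1⊥ ⊗ (p1⊥ ⅋ p1)))
    [Ax]  ⊢ p1, p1⊥
    [⊗]  ⊢ p1, (p1⊥ ⊗ (p1⊥ ⅋ p1))
      [Ax]  ⊢ p1, p1⊥
      [⅋]  ⊢ (p1⊥ ⅋ p1)
        [Ax]  ⊢ p1, p1⊥

Result: YES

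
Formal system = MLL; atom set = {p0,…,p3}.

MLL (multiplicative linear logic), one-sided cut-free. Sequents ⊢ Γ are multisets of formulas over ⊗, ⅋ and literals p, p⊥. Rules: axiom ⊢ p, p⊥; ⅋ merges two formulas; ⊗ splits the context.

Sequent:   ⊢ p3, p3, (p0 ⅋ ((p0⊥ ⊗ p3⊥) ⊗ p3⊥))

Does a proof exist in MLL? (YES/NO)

Derivation trace:
[⅋]  ⊢ p3, p3, (p0 ⅋ ((p0⊥ ⊗ p3⊥) ⊗ p3⊥))
  [⊗]  ⊢ p0, p3, p3, ((p0⊥ ⊗ p3⊥) ⊗ p3⊥)
    [⊗]  ⊢ p0, p3, (p0⊥ ⊗ p3⊥)
      [Ax]  ⊢ p0, p0⊥
      [Ax]  ⊢ p3, p3⊥
    [Ax]  ⊢ p3, p3⊥

Result: YES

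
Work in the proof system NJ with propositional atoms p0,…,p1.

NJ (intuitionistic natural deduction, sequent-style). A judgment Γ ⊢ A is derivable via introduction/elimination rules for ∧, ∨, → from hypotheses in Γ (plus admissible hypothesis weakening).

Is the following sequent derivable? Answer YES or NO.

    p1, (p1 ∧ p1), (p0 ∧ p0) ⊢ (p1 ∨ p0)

Derivation trace:
[Wk] p1, (p1 ∧ p1), (p0 ∧ p0) ⊢ (p1 ∨ p0)
  [Wk] p1, (p1 ∧ p1) ⊢ (p1 ∨ p0)
    [∨I₁] p1 ⊢ (p1 ∨ p0)
      [Ax] p1 ⊢ p1

Result: YES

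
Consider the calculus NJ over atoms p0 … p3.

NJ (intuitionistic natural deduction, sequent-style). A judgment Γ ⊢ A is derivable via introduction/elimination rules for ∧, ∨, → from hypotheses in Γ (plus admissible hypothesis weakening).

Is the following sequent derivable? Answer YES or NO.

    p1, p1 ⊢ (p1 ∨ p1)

Derivation (root first):
[∨I₁] p1, p1 ⊢ (p1 ∨ p1)
  [Wk] p1, p1 ⊢ p1
    [Ax] p1 ⊢ p1

Result: YES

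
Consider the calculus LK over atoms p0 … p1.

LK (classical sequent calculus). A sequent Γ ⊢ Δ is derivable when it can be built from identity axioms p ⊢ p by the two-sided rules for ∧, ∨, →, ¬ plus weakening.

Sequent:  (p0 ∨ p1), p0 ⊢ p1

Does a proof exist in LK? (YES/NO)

Truth-table refutation:
  v=00: Γ:[(p0 ∨ p1)=F, p0=F] Δ:[p1=F] refutes=False
  v=01: Γ:[(p0 ∨ p1)=T, p0=F] Δ:[p1=T] refutes=False
  v=10: Γ:[(p0 ∨ p1)=T, p0=T] Δ:[p1=F] refutes=True  ← countermodel

Result: NO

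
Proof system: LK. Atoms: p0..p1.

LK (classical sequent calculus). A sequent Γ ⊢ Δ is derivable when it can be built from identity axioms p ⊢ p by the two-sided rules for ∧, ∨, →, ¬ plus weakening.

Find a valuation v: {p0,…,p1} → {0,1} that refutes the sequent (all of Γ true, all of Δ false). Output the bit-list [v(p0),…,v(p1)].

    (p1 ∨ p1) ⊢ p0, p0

Truth-table refutation:
  v=00: Γ:[(p1 ∨ p1)=F] Δ:[p0=F, p0=F] refutes=False
  v=01: Γ:[(p1 ∨ p1)=T] Δ:[p0=F, p0=F] refutes=True  ← countermodel

Result: [0, 1]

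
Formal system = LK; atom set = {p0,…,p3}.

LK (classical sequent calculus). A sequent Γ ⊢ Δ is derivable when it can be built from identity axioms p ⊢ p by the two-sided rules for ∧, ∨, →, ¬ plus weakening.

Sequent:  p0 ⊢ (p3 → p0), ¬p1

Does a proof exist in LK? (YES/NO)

Proof tree:
[¬R] p0 ⊢ (p3 → p0), ¬p1
  [WL] p0, p1 ⊢ (p3 → p0)
    [→R] p0 ⊢ (p3 → p0)
      [WL] p0, p3 ⊢ p0
        [Ax] p0 ⊢ p0

Result: YES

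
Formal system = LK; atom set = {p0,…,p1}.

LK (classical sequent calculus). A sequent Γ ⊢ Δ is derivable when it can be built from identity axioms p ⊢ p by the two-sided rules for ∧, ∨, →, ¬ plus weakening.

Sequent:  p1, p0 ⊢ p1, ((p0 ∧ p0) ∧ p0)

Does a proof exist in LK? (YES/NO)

Derivation (root first):
[∧R] p1, p0 ⊢ p1, ((p0 ∧ p0) ∧ p0)
  [∧R] p0 ⊢ (p0 ∧ p0)
    [Ax] p0 ⊢ p0
    [Ax] p0 ⊢ p0
  [WR] p1 ⊢ p1, p0
    [Ax] p1 ⊢ p1

Result: YES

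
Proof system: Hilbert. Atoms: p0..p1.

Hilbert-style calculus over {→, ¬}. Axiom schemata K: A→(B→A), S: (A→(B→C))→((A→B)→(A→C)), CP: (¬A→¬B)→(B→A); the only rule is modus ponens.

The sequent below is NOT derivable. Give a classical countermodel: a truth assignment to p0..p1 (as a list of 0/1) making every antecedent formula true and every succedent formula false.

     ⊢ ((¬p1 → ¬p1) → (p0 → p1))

Enumerate valuations to refute Γ ⊢ Δ:
  v=00: Γ:[] Δ:[((¬p1 → ¬p1) → (p0 → p1))=T] refutes=False
  v=01: Γ:[] Δ:[((¬p1 → ¬p1) → (p0 → p1))=T] refutes=False
  v=10: Γ:[] Δ:[((¬p1 → ¬p1) → (p0 → p1))=F] refutes=True  ← countermodel

Result: [1, 0]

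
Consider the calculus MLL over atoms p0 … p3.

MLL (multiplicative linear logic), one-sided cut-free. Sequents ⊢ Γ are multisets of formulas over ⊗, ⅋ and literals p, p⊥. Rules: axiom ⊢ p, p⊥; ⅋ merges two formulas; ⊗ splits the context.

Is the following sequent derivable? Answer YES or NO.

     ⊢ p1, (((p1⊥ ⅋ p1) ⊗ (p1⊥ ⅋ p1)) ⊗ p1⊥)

Derivation (root first):
[⊗]  ⊢ p1, (((p1⊥ ⅋ p1) ⊗ (p1⊥ ⅋ p1)) ⊗ p1⊥)
  [⊗]  ⊢ ((p1⊥ ⅋ p1) ⊗ (p1⊥ ⅋ p1))
    [⅋]  ⊢ (p1⊥ ⅋ p1)
      [Ax]  ⊢ p1, p1⊥
    [⅋]  ⊢ (p1⊥ ⅋ p1)
      [Ax]  ⊢ p1, p1⊥
  [Ax]  ⊢ p1, p1⊥

Result: YES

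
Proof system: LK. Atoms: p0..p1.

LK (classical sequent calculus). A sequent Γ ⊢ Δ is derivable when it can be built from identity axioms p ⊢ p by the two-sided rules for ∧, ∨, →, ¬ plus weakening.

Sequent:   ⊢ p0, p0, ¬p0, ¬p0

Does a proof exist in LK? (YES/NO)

Proof tree:
[¬R]  ⊢ p0, p0, ¬p0, ¬p0
  [WL] p0 ⊢ p0, p0, ¬p0
    [¬R]  ⊢ p0, p0, ¬p0
      [WR] p0 ⊢ p0, p0
        [Ax] p0 ⊢ p0

Result: YES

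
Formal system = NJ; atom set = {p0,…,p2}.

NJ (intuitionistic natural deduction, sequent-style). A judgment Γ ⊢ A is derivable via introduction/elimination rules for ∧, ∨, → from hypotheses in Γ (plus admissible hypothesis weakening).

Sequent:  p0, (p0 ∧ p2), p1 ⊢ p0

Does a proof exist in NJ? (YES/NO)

Derivation (root first):
[Wk] p0, (p0 ∧ p2), p1 ⊢ p0
  [Wk] p0, (p0 ∧ p2) ⊢ p0
    [Ax] p0 ⊢ p0

Result: YES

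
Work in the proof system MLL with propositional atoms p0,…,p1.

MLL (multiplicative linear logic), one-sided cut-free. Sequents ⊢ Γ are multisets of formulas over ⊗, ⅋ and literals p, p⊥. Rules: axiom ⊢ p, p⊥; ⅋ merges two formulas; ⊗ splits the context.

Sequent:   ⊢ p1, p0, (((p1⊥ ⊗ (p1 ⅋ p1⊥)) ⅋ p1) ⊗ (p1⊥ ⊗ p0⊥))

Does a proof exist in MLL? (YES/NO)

Proof tree:
[⊗]  ⊢ p1, p0, (((p1⊥ ⊗ (p1 ⅋ p1⊥)) ⅋ p1) ⊗ (p1⊥ ⊗ p0⊥))
  [⅋]  ⊢ ((p1⊥ ⊗ (p1 ⅋ p1⊥)) ⅋ p1)
    [⊗]  ⊢ p1, (p1⊥ ⊗ (p1 ⅋ p1⊥))
      [Ax]  ⊢ p1, p1⊥
      [⅋]  ⊢ (p1 ⅋ p1⊥)
        [Ax]  ⊢ p1, p1⊥
  [⊗]  ⊢ p1, p0, (p1⊥ ⊗ p0⊥)
    [Ax]  ⊢ p1, p1⊥
    [Ax]  ⊢ p0, p0⊥

Result: YES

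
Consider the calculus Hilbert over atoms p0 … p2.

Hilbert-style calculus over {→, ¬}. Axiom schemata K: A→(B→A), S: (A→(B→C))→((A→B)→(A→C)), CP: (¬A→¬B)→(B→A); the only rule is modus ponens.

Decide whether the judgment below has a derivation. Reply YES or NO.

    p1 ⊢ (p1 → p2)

Search for a countermodel by truth-table:
  v=000: Γ:[p1=F] Δ:[(p1 → p2)=T] refutes=False
  v=001: Γ:[p1=F] Δ:[(p1 → p2)=T] refutes=False
  v=010: Γ:[p1=T] Δ:[(p1 → p2)=F] refutes=True  ← countermodel

Result: NO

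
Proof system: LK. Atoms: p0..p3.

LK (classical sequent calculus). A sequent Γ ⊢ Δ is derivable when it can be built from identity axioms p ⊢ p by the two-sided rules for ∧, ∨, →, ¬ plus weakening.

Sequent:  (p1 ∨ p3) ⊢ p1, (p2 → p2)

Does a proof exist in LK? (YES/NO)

Proof tree:
[∨L] (p1 ∨ p3) ⊢ p1, (p2 → p2)
  [Ax] p1 ⊢ p1
  [→R] p3 ⊢ (p2 → p2)
    [WL] p2, p3 ⊢ p2
      [Ax] p2 ⊢ p2

Result: YES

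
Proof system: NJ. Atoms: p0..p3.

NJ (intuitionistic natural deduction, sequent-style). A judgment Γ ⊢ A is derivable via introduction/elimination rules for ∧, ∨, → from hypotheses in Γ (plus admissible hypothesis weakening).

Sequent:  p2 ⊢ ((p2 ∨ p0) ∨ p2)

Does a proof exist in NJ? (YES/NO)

Derivation (root first):
[∨I₁] p2 ⊢ ((p2 ∨ p0) ∨ p2)
  [∨I₁] p2 ⊢ (p2 ∨ p0)
    [Ax] p2 ⊢ p2

Result: YES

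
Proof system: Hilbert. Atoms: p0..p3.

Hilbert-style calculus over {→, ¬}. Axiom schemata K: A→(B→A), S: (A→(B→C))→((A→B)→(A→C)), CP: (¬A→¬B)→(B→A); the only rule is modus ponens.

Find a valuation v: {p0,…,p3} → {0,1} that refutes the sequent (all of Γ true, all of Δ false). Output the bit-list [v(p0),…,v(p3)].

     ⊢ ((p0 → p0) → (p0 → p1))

Truth-table refutation:
  v=0000: Γ:[] Δ:[((p0 → p0) → (p0 → p1))=T] refutes=False
  v=0001: Γ:[] Δ:[((p0 → p0) → (p0 → p1))=T] refutes=False
  v=0010: Γ:[] Δ:[((p0 → p0) → (p0 → p1))=T] refutes=False
  v=0011: Γ:[] Δ:[((p0 → p0) → (p0 → p1))=T] refutes=False
  v=0100: Γ:[] Δ:[((p0 → p0) → (p0 → p1))=T] refutes=False
  v=0101: Γ:[] Δ:[((p0 → p0) → (p0 → p1))=T] refutes=False
  v=0110: Γ:[] Δ:[((p0 → p0) → (p0 → p1))=T] refutes=False
  v=0111: Γ:[] Δ:[((p0 → p0) → (p0 → p1))=T] refutes=False
  v=1000: Γ:[] Δ:[((p0 → p0) → (p0 → p1))=F] refutes=True  ← countermodel

Result: [1, 0, 0, 0]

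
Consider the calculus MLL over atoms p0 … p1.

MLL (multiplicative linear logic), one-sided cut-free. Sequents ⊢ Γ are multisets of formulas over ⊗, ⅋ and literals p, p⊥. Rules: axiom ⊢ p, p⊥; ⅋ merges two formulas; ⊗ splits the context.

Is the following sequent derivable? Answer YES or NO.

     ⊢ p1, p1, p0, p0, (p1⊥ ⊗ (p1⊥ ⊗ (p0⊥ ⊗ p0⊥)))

Proof tree:
[⊗]  ⊢ p1, p1, p0, p0, (p1⊥ ⊗ (p1⊥ ⊗ (p0⊥ ⊗ p0⊥)))
  [Ax]  ⊢ p1, p1⊥
  [⊗]  ⊢ p1, p0, p0, (p1⊥ ⊗ (p0⊥ ⊗ p0⊥))
    [Ax]  ⊢ p1, p1⊥
    [⊗]  ⊢ p0, p0, (p0⊥ ⊗ p0⊥)
      [Ax]  ⊢ p0, p0⊥
      [Ax]  ⊢ p0, p0⊥

Result: YES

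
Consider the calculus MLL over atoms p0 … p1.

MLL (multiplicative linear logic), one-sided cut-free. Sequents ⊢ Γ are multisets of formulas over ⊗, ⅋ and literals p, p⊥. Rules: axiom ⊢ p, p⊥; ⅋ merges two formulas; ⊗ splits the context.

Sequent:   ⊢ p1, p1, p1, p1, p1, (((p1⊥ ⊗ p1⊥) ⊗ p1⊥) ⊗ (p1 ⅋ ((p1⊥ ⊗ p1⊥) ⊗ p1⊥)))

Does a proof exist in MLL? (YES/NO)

Proof tree:
[⊗]  ⊢ p1, p1, p1, p1, p1, (((p1⊥ ⊗ p1⊥) ⊗ p1⊥) ⊗ (p1 ⅋ ((p1⊥ ⊗ p1⊥) ⊗ p1⊥)))
  [⊗]  ⊢ p1, p1, p1, ((p1⊥ ⊗ p1⊥) ⊗ p1⊥)
    [⊗]  ⊢ p1, p1, (p1⊥ ⊗ p1⊥)
      [Ax]  ⊢ p1, p1⊥
      [Ax]  ⊢ p1, p1⊥
    [Ax]  ⊢ p1, p1⊥
  [⅋]  ⊢ p1, p1, (p1 ⅋ ((p1⊥ ⊗ p1⊥) ⊗ p1⊥))
    [⊗]  ⊢ p1, p1, p1, ((p1⊥ ⊗ p1⊥) ⊗ p1⊥)
      [⊗]  ⊢ p1, p1, (p1⊥ ⊗ p1⊥)
        [Ax]  ⊢ p1, p1⊥
        [Ax]  ⊢ p1, p1⊥
      [Ax]  ⊢ p1, p1⊥

Result: YES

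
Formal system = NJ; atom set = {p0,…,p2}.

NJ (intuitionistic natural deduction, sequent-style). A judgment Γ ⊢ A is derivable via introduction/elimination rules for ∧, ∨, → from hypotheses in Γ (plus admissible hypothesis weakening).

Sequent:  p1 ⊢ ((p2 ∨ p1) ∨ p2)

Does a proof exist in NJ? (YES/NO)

Derivation trace:
[∨I₁] p1 ⊢ ((p2 ∨ p1) ∨ p2)
  [∨I₂] p1 ⊢ (p2 ∨ p1)
    [Ax] p1 ⊢ p1

Result: YES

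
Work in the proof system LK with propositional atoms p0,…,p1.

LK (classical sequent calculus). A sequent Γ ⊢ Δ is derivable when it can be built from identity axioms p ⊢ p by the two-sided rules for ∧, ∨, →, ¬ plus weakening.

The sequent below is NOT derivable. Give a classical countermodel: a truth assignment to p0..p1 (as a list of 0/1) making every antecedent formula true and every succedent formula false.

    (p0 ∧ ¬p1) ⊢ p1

Search for a countermodel by truth-table:
  v=00: Γ:[(p0 ∧ ¬p1)=F] Δ:[p1=F] refutes=False
  v=01: Γ:[(p0 ∧ ¬p1)=F] Δ:[p1=T] refutes=False
  v=10: Γ:[(p0 ∧ ¬p1)=T] Δ:[p1=F] refutes=True  ← countermodel

Result: [1, 0]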